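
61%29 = 3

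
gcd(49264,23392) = 16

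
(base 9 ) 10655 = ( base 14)282D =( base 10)7097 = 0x1bb9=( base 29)8cl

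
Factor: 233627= 307^1*761^1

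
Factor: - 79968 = - 2^5*3^1*7^2*  17^1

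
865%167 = 30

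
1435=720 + 715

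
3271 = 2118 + 1153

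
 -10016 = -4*2504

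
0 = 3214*0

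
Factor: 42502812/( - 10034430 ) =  - 2^1*5^(-1 )* 7^( - 1) * 11^1*71^(- 1 )*673^(- 1 )*321991^1 = - 7083802/1672405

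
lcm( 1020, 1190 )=7140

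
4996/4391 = 1 + 605/4391= 1.14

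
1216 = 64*19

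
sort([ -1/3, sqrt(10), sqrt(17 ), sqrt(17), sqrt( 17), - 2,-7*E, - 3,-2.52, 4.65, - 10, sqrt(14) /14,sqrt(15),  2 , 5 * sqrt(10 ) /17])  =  [ - 7*E,-10, - 3, - 2.52 ,-2,-1/3,sqrt(14) /14, 5*sqrt( 10 )/17,  2,sqrt(10),sqrt( 15 ),sqrt( 17), sqrt(17 ) , sqrt(17), 4.65 ] 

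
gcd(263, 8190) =1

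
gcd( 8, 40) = 8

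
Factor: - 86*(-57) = 2^1*3^1*19^1*43^1 = 4902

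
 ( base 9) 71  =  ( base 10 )64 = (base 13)4c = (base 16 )40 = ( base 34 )1u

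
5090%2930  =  2160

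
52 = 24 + 28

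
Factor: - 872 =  -2^3 * 109^1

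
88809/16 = 5550+9/16= 5550.56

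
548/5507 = 548/5507 = 0.10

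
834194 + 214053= 1048247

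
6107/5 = 1221  +  2/5 = 1221.40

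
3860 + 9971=13831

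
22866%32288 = 22866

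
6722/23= 292 + 6/23=292.26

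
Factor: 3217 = 3217^1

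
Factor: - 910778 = - 2^1*11^1 *41399^1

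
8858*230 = 2037340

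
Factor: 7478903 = 127^1*58889^1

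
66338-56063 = 10275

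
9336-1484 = 7852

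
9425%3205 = 3015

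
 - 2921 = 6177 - 9098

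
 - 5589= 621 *( - 9 )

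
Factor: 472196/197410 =2^1*5^ ( - 1)*19^( - 1 )*97^1*1039^( - 1 )*1217^1 = 236098/98705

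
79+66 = 145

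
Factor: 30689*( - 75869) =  - 2328343741 = - 30689^1*75869^1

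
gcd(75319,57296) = 1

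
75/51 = 25/17 =1.47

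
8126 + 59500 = 67626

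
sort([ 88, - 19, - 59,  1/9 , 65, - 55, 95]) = [ - 59, - 55, - 19, 1/9,  65,88, 95 ] 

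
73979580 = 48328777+25650803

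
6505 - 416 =6089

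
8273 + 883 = 9156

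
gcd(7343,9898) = 7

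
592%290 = 12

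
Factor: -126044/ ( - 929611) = 2^2*17^( - 1 )* 149^( - 1)*367^( - 1 )*31511^1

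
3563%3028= 535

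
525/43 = 12 + 9/43 = 12.21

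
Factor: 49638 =2^1*3^1*8273^1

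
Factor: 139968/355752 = 24/61 = 2^3*3^1*  61^( - 1) 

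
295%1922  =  295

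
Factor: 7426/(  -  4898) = - 31^(  -  1) * 47^1 = - 47/31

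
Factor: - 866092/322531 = - 2^2 *11^( - 1 )*109^(-1)*269^( - 1 ) *216523^1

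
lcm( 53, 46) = 2438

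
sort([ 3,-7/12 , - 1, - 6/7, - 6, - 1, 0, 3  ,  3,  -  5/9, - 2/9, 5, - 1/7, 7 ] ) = [-6, - 1, - 1,  -  6/7,-7/12, - 5/9,  -  2/9, - 1/7,0,  3, 3,  3, 5,7]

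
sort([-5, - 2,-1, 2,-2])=[- 5,-2, - 2, - 1,  2]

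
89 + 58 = 147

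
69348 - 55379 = 13969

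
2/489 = 2/489 = 0.00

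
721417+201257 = 922674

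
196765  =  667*295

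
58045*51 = 2960295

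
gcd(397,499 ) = 1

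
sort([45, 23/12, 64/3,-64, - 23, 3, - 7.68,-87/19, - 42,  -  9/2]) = [-64, - 42, - 23, - 7.68,  -  87/19, - 9/2, 23/12, 3,64/3, 45 ] 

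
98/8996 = 49/4498 = 0.01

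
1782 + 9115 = 10897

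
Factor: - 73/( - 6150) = 2^( - 1)*3^(  -  1)*5^( - 2)*41^(-1)*73^1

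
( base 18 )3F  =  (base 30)29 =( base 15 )49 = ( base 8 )105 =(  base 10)69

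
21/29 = 21/29= 0.72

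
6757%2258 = 2241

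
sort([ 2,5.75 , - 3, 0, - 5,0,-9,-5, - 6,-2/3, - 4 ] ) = [-9, - 6, - 5, -5, - 4,-3,-2/3, 0, 0,2 , 5.75 ] 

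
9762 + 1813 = 11575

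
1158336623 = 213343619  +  944993004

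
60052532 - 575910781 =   -  515858249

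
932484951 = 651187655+281297296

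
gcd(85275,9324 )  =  9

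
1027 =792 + 235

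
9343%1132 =287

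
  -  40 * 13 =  - 520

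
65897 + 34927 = 100824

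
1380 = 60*23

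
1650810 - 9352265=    - 7701455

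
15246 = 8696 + 6550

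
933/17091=311/5697 = 0.05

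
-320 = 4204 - 4524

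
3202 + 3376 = 6578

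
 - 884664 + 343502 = -541162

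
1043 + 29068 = 30111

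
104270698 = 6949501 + 97321197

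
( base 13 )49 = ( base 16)3d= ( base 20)31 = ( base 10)61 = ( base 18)37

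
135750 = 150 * 905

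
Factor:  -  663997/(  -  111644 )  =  2^(-2)*13^ ( - 1) * 19^( - 1)*113^( - 1 )*663997^1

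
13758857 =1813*7589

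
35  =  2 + 33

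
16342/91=179 + 53/91 = 179.58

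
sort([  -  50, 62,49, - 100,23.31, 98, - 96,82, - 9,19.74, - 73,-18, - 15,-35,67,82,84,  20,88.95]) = [-100 ,-96,-73, - 50, - 35,-18, - 15, - 9, 19.74,20,23.31, 49,62, 67,82,82,84,88.95,98]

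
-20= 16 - 36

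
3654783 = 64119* 57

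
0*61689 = 0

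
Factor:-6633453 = -3^1*23^1 *96137^1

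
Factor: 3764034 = 2^1* 3^2*79^1*2647^1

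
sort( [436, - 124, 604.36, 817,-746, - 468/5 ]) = [ - 746, - 124,-468/5, 436,604.36,817]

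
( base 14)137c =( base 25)5ch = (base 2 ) 110101110010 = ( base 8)6562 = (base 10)3442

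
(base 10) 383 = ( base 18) 135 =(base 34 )B9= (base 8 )577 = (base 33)bk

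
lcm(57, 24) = 456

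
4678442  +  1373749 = 6052191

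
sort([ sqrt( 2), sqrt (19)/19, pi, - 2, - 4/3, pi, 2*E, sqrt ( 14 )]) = [ - 2, - 4/3,  sqrt (19 ) /19,sqrt (2 ),  pi, pi, sqrt (14), 2*E ]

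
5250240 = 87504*60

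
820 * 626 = 513320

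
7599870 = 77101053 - 69501183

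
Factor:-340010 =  - 2^1*5^1*11^2*281^1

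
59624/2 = 29812=   29812.00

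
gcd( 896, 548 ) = 4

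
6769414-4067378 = 2702036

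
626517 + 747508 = 1374025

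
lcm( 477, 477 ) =477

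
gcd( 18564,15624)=84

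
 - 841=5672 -6513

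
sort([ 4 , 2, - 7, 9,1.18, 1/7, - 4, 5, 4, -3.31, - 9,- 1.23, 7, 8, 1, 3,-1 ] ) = [ - 9,  -  7,-4, - 3.31,-1.23,  -  1 , 1/7, 1, 1.18,2, 3,4, 4,5, 7, 8,  9] 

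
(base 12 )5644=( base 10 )9556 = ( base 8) 22524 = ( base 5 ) 301211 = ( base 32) 9ak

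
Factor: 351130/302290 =13^1*19^(-1)*43^( - 1)*73^1= 949/817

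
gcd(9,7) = 1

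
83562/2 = 41781 = 41781.00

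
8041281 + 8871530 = 16912811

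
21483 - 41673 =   -  20190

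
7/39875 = 7/39875 = 0.00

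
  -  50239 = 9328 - 59567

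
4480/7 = 640=   640.00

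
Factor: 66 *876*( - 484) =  - 2^5*3^2*11^3*73^1=-  27982944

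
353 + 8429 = 8782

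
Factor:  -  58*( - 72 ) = 4176=2^4*3^2*29^1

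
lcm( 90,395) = 7110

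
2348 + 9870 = 12218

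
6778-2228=4550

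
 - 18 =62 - 80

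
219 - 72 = 147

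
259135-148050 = 111085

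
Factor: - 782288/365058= - 2^3 * 3^( - 2 )*13^1*17^(  -  1 )*1193^(- 1 )*3761^1 = -391144/182529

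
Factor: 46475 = 5^2* 11^1*13^2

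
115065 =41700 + 73365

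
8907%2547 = 1266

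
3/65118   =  1/21706 = 0.00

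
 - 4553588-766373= -5319961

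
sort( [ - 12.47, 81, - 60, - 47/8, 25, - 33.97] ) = [ - 60, - 33.97, - 12.47, - 47/8, 25,81]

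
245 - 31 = 214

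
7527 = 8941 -1414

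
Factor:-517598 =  - 2^1 * 19^1*53^1*257^1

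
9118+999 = 10117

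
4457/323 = 4457/323 = 13.80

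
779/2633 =779/2633=0.30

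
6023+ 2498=8521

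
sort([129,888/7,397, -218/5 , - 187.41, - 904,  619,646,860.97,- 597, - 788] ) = [-904 , - 788, - 597, - 187.41, - 218/5,888/7,129,397 , 619,646,860.97]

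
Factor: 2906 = 2^1*1453^1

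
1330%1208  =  122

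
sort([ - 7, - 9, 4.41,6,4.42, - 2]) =[ - 9, -7,-2,  4.41, 4.42, 6 ]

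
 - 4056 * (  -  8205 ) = 33279480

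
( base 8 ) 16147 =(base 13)3404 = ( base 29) 8il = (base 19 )112d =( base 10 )7271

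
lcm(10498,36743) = 73486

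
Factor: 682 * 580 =395560  =  2^3 *5^1*11^1* 29^1*31^1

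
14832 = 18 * 824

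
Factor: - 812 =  - 2^2*7^1*29^1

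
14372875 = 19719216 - 5346341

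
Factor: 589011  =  3^1 * 196337^1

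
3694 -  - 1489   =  5183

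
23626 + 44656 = 68282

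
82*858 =70356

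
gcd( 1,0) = 1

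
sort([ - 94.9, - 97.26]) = [ - 97.26, - 94.9]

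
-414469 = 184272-598741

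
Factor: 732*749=2^2 *3^1*7^1*61^1 * 107^1=548268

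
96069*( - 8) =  - 768552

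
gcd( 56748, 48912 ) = 12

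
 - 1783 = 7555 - 9338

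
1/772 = 1/772 = 0.00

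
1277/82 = 1277/82 = 15.57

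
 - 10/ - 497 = 10/497 = 0.02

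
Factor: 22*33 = 2^1*3^1 * 11^2=726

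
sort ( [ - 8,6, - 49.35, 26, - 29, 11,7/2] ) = [ -49.35, - 29, - 8, 7/2 , 6, 11,26] 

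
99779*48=4789392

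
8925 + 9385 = 18310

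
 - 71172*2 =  - 142344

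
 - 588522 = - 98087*6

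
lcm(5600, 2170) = 173600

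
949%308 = 25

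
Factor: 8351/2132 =2^( - 2 )*7^1*13^( - 1)*41^( - 1 )*1193^1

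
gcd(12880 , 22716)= 4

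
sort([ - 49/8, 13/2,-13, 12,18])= [ - 13, -49/8, 13/2, 12,18 ]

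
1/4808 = 1/4808= 0.00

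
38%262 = 38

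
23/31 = 23/31 = 0.74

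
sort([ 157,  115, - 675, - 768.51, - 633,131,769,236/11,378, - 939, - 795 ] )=[  -  939, - 795, - 768.51 , - 675, - 633 , 236/11 , 115 , 131,  157,378,769] 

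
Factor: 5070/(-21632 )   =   - 2^( - 6 )*3^1*5^1 = - 15/64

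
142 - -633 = 775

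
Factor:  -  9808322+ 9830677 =5^1 * 17^1*263^1 = 22355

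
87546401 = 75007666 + 12538735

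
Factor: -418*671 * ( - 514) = 2^2*11^2 * 19^1  *  61^1*257^1=144165692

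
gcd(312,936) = 312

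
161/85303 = 161/85303= 0.00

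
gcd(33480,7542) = 18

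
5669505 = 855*6631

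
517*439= 226963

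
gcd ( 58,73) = 1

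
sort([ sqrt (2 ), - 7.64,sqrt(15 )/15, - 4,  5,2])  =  [ - 7.64, - 4,sqrt( 15 ) /15,sqrt( 2 ),2,5 ]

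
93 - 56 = 37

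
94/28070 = 47/14035 = 0.00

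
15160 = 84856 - 69696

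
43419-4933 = 38486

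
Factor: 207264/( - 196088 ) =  - 2^2 * 3^1* 17^1*193^( - 1 ) = - 204/193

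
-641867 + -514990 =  - 1156857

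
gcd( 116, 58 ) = 58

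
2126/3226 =1063/1613 = 0.66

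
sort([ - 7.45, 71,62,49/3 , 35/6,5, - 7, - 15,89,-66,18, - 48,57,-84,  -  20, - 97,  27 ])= [ - 97, - 84, - 66, - 48, - 20, - 15, - 7.45, - 7 , 5,35/6,49/3,  18,27,57,62, 71,89 ] 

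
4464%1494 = 1476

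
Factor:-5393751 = - 3^1*11^1*73^1*2239^1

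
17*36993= 628881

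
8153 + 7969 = 16122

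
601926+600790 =1202716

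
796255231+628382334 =1424637565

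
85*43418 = 3690530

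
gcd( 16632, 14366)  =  22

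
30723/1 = 30723 = 30723.00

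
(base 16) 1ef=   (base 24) KF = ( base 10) 495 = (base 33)F0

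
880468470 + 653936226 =1534404696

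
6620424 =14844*446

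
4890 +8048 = 12938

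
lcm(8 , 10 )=40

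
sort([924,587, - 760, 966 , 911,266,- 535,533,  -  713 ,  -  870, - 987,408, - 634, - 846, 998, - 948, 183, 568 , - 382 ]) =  [  -  987,  -  948, - 870, - 846,-760, - 713, - 634, - 535,  -  382 , 183,  266 , 408,  533, 568,587, 911 , 924,966,  998 ] 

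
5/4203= 5/4203  =  0.00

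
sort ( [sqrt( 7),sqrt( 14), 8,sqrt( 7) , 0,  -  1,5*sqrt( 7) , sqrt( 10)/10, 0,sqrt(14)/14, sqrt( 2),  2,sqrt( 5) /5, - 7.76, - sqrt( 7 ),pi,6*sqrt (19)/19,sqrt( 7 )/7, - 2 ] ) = [ - 7.76, - sqrt( 7), -2, - 1,0, 0 , sqrt( 14 )/14, sqrt( 10 )/10,sqrt (7 )/7,sqrt( 5)/5 , 6*sqrt( 19)/19,sqrt(2),2,sqrt( 7),sqrt( 7 )  ,  pi,sqrt( 14),8, 5*sqrt(7 )]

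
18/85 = 18/85=0.21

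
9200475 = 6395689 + 2804786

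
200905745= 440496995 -239591250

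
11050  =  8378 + 2672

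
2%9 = 2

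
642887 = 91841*7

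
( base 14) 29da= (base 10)7444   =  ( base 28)9DO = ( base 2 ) 1110100010100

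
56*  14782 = 827792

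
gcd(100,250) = 50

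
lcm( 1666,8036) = 136612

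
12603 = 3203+9400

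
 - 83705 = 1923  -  85628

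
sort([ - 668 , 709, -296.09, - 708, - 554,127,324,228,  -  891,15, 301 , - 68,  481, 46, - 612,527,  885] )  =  [ - 891,-708, - 668 ,-612,-554, - 296.09 , - 68 , 15,  46, 127, 228, 301, 324,481, 527, 709, 885]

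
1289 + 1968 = 3257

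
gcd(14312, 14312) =14312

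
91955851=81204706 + 10751145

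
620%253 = 114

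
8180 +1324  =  9504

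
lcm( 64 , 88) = 704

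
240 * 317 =76080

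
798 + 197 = 995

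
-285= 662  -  947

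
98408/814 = 49204/407 = 120.89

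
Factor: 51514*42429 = 2185687506 = 2^1 * 3^1 * 43^1*599^1*14143^1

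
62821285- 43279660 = 19541625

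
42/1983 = 14/661 = 0.02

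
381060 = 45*8468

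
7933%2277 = 1102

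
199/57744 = 199/57744 = 0.00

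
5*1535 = 7675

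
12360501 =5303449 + 7057052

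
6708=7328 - 620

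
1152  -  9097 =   -  7945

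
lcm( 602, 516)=3612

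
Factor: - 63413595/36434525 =-12682719/7286905 =- 3^2*5^( - 1 )*7^2*28759^1*1457381^( - 1 ) 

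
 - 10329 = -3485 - 6844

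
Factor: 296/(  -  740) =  - 2/5 = - 2^1*5^(-1 ) 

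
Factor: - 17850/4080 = -2^( - 3) * 5^1*7^1 = - 35/8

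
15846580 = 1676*9455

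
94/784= 47/392 = 0.12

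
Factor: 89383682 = 2^1*73^1*612217^1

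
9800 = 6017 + 3783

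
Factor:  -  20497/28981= - 73^ ( - 1) * 103^1*199^1*397^( - 1) 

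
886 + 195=1081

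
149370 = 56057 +93313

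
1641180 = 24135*68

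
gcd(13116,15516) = 12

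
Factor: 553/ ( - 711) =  - 3^ (-2 )*7^1 = - 7/9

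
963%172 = 103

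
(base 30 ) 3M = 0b1110000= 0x70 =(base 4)1300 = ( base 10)112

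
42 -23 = 19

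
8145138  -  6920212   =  1224926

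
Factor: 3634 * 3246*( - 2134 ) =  - 2^3*3^1*11^1*  23^1*79^1*97^1*541^1 =-25172587176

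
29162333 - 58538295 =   -  29375962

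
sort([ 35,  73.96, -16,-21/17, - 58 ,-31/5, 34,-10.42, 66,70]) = [ - 58, - 16,-10.42, - 31/5,-21/17,34,  35,66,70,73.96]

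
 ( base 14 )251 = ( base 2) 111001111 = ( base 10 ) 463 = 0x1cf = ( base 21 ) 111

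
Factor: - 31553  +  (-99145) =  - 2^1*3^2*53^1*137^1= -  130698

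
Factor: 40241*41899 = 11^1*13^1*293^1*40241^1 = 1686057659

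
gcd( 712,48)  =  8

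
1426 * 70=99820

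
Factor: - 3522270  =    -  2^1*3^1*5^1*137^1*857^1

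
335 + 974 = 1309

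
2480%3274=2480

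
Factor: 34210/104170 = 311/947 = 311^1*947^( - 1 ) 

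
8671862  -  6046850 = 2625012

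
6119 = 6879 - 760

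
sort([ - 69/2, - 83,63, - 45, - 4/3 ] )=[-83, - 45,-69/2, - 4/3,  63 ] 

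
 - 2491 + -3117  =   - 5608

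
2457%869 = 719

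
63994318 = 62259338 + 1734980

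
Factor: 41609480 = 2^3*5^1*11^2*8597^1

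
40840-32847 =7993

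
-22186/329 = -22186/329 = -67.43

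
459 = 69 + 390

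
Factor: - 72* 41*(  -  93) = 274536 = 2^3 * 3^3 * 31^1*41^1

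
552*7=3864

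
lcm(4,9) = 36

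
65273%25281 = 14711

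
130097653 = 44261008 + 85836645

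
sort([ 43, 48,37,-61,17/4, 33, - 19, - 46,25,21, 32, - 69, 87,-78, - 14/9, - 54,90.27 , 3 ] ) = [ - 78,-69,-61 ,  -  54, - 46, - 19, - 14/9,3,17/4, 21,25,32,33,  37, 43,48,87,  90.27 ]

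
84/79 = 1 + 5/79 = 1.06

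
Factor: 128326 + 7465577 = 3^2*409^1*2063^1 =7593903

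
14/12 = 7/6 = 1.17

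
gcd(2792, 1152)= 8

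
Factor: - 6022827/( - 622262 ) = 2^(-1 )*3^2 * 97^1*241^( - 1 ) * 1291^(-1 )*6899^1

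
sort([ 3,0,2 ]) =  [0, 2, 3] 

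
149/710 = 149/710 =0.21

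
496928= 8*62116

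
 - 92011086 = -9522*9663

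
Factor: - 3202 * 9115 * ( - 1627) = 2^1*5^1*1601^1*1627^1*1823^1  =  47485996210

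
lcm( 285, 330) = 6270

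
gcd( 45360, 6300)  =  1260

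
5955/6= 1985/2 = 992.50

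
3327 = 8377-5050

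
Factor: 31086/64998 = 11^1 * 23^ (-1) = 11/23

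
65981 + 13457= 79438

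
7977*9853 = 78597381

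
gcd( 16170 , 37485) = 735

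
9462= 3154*3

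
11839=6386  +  5453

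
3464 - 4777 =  - 1313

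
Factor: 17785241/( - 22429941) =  - 3^( - 1 )*97^1*163^( - 1)*181^1*1013^1 * 45869^( - 1) 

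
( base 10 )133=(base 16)85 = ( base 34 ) 3v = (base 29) 4h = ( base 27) 4p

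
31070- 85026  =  -53956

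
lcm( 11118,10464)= 177888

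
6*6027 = 36162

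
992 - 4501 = - 3509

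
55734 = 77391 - 21657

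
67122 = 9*7458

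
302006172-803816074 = - 501809902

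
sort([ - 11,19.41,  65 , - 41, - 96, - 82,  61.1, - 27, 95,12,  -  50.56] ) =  [ - 96,- 82, - 50.56, - 41, - 27,-11,  12 , 19.41, 61.1,65, 95]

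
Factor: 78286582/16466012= 39143291/8233006  =  2^( - 1 ) * 11^1*439^( - 1 ) * 9377^( - 1 )*3558481^1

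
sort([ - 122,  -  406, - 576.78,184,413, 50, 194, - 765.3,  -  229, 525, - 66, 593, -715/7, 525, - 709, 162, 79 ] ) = [ - 765.3, - 709, - 576.78, - 406, - 229, - 122, - 715/7, - 66,  50, 79, 162,  184, 194,413,525,525,593 ]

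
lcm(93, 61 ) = 5673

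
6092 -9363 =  - 3271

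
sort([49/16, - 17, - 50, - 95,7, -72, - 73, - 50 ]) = [ - 95, - 73, - 72,-50, - 50, - 17,49/16,7 ] 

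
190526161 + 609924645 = 800450806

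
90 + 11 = 101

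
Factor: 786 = 2^1*3^1 * 131^1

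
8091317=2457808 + 5633509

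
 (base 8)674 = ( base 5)3234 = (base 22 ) K4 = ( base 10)444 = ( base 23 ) j7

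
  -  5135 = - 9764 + 4629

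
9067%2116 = 603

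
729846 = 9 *81094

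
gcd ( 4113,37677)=3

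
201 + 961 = 1162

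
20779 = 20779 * 1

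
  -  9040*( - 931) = 8416240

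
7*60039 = 420273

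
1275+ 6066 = 7341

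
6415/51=125+40/51 = 125.78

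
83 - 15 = 68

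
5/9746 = 5/9746  =  0.00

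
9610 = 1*9610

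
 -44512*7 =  - 311584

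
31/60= 31/60= 0.52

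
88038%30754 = 26530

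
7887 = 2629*3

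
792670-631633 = 161037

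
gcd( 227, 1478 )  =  1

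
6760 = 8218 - 1458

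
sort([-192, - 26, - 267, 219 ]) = [-267 , - 192,-26,  219 ] 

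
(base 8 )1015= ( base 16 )20D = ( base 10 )525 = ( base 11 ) 438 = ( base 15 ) 250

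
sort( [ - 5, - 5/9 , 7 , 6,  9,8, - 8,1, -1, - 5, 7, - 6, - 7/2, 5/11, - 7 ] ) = [ - 8, - 7,  -  6, - 5, - 5, - 7/2, - 1, - 5/9, 5/11,1 , 6, 7,  7,  8,9 ]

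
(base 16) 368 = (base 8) 1550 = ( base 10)872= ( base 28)134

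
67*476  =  31892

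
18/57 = 6/19 = 0.32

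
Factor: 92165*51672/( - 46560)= - 2^ (  -  2)*97^ ( - 1)*2153^1*18433^1 = -39686249/388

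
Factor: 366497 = 366497^1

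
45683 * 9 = 411147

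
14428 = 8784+5644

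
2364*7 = 16548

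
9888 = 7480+2408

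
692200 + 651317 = 1343517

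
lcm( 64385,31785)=2511015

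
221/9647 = 221/9647 = 0.02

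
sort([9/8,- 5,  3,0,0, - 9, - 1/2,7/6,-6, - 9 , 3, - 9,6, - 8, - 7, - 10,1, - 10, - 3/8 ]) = [ - 10, - 10, - 9, - 9, - 9, - 8,-7, - 6, - 5, - 1/2, - 3/8, 0,0, 1, 9/8,7/6,3,3,6]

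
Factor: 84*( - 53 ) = - 2^2*3^1*7^1*53^1 =- 4452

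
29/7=4 + 1/7 = 4.14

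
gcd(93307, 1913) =1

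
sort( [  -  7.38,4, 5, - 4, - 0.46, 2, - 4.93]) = [ - 7.38, - 4.93,-4, - 0.46, 2, 4,5 ] 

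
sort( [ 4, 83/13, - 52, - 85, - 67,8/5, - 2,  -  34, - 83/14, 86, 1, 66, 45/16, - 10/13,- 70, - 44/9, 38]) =[ - 85, - 70,-67, - 52,-34,  -  83/14, -44/9, - 2, - 10/13, 1, 8/5,  45/16,4,83/13, 38, 66,86 ] 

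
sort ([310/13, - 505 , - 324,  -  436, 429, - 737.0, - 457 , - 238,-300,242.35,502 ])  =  [ - 737.0, - 505,  -  457,- 436 , - 324,-300, - 238,  310/13,242.35, 429,502 ] 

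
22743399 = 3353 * 6783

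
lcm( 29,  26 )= 754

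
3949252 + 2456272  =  6405524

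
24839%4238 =3649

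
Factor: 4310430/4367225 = 2^1*3^1 * 5^( - 1) * 23^1 *73^( - 1 )*2393^( - 1) * 6247^1 =862086/873445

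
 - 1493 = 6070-7563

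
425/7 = 425/7 = 60.71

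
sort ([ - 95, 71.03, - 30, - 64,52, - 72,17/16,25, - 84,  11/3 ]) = [ - 95, - 84,  -  72 , - 64 , - 30,17/16,11/3,25, 52,  71.03 ]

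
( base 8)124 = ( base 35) 2E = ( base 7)150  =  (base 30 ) 2O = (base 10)84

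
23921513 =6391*3743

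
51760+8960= 60720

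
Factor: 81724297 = 81724297^1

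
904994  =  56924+848070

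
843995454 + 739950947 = 1583946401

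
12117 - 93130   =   - 81013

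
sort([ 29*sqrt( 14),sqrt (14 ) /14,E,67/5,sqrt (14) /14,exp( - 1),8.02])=[sqrt(14)/14,sqrt(14) /14,exp(-1 ),E,8.02,  67/5,  29*sqrt(14 )]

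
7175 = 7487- 312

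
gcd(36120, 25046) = 14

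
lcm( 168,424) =8904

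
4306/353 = 4306/353  =  12.20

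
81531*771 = 62860401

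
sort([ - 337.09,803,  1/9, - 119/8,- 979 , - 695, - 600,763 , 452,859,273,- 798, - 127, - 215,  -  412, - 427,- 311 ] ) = [ - 979, - 798, - 695,-600, - 427, - 412, - 337.09, - 311,-215,  -  127, - 119/8,1/9,273, 452,763,  803,859]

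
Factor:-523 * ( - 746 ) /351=2^1*3^( - 3) *13^( - 1)*373^1* 523^1 = 390158/351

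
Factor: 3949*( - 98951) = - 11^1*53^1  *  359^1*1867^1 = -390757499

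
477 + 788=1265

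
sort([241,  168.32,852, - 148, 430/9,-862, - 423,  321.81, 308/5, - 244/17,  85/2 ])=[ - 862, - 423,  -  148,-244/17, 85/2, 430/9,308/5,168.32,241,321.81, 852]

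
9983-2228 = 7755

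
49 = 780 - 731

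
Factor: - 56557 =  - 23^1 * 2459^1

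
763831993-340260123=423571870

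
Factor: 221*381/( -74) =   -  2^( - 1 )*3^1*13^1*17^1*37^( - 1) * 127^1 = -84201/74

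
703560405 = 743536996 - 39976591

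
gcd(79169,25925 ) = 17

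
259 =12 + 247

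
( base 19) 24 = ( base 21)20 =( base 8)52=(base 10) 42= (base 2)101010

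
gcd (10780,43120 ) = 10780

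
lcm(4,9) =36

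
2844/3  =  948 = 948.00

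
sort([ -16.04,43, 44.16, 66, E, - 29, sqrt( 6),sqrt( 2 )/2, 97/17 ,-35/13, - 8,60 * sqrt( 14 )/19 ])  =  [ - 29, - 16.04, - 8, - 35/13,sqrt(2)/2, sqrt(6),E, 97/17,60  *  sqrt( 14)/19,43 , 44.16 , 66]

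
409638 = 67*6114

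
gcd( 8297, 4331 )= 1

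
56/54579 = 8/7797= 0.00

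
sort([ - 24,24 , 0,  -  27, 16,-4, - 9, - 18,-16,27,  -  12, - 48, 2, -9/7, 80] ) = [ - 48, - 27, - 24, - 18,- 16,-12, - 9 , - 4, - 9/7, 0, 2 , 16, 24, 27, 80 ]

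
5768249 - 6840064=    - 1071815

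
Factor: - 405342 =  - 2^1 * 3^2*7^1*3217^1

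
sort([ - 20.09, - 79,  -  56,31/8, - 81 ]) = [ - 81, - 79, - 56 ,-20.09,31/8 ]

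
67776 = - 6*(- 11296 )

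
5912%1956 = 44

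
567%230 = 107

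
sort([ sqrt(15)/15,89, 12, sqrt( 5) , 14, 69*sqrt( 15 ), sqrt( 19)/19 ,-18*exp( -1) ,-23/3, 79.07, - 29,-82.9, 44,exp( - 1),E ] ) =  [ - 82.9, - 29, - 23/3,-18*exp ( - 1),sqrt( 19 )/19, sqrt(15 ) /15, exp( - 1), sqrt( 5 ), E,12, 14, 44,79.07,89, 69*sqrt( 15)]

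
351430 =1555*226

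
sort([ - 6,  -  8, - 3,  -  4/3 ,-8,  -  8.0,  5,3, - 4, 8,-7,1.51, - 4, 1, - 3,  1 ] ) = [  -  8, - 8, - 8.0, - 7 , - 6,  -  4,-4, - 3, - 3, - 4/3,1, 1,1.51,3, 5, 8] 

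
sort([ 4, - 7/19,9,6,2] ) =[ - 7/19,2,4,6,9]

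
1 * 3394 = 3394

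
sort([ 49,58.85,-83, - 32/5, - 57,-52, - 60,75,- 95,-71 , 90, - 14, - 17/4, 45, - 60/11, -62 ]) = [ - 95, - 83,  -  71, - 62,-60,-57, - 52,-14, - 32/5, - 60/11 , - 17/4, 45,49, 58.85,75, 90] 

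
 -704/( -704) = 1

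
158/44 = 79/22= 3.59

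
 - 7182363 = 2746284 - 9928647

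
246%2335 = 246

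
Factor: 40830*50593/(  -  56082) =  - 5^1*13^(-1)*719^(-1 )*1361^1*50593^1 = -344285365/9347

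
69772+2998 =72770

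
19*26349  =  500631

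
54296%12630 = 3776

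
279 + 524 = 803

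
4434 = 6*739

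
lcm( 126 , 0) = 0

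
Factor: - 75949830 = -2^1*3^2*5^1*11^1*76717^1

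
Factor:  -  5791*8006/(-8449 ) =46362746/8449 = 2^1 * 7^( - 1)*17^(  -  1) * 71^( - 1) * 4003^1*5791^1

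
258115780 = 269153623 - 11037843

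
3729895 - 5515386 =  - 1785491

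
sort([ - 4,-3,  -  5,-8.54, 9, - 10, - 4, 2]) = [ -10, - 8.54, - 5,  -  4, - 4, - 3,  2,9]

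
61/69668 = 61/69668 = 0.00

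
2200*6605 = 14531000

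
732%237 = 21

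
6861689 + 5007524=11869213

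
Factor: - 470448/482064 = - 81/83=- 3^4*83^(  -  1) 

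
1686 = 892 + 794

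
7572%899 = 380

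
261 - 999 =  - 738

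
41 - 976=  - 935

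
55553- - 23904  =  79457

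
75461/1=75461 = 75461.00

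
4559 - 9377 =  - 4818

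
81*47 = 3807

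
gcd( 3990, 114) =114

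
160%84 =76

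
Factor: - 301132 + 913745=612613 =612613^1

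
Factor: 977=977^1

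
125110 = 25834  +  99276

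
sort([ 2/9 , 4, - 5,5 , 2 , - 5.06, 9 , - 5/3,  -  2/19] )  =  [ - 5.06, - 5 , - 5/3 , - 2/19,2/9,2 , 4, 5,9]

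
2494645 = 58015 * 43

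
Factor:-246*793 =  - 2^1*3^1*13^1*41^1*61^1=- 195078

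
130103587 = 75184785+54918802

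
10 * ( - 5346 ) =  - 53460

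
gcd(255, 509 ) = 1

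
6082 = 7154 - 1072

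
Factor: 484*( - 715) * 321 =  - 111085260  =  - 2^2*3^1*5^1*11^3 * 13^1*107^1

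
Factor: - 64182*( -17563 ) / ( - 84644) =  - 80516319/6046   =  -2^ ( - 1 )*3^1*13^1 *19^1*193^1 * 563^1*3023^( - 1)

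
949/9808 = 949/9808 = 0.10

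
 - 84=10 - 94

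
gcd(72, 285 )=3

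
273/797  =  273/797 = 0.34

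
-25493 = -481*53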